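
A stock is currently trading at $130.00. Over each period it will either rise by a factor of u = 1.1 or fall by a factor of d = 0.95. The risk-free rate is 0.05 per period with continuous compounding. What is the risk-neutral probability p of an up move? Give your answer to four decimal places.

Risk-neutral probability p = (e^0.05 − 0.95)/(1.1 − 0.95) = 0.1013/0.1500 = 0.6751

p = 0.6751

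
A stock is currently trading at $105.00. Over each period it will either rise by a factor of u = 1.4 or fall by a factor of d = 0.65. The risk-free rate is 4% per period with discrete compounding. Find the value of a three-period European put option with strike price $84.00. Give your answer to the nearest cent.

$12.42

Risk-neutral probability p = (1 + 0.04 − 0.65)/(1.4 − 0.65) = 0.3900/0.7500 = 0.5200
Terminal stock prices: S_uuu = 288.1, S_uud = 133.8, S_udd = 62.11, S_ddd = 28.84
Terminal payoffs (K − S): max(-204.1, 0) = 0, max(-49.77, 0) = 0, max(21.89, 0) = 21.89, max(55.16, 0) = 55.16
Node uu (S = 205.8): V_uu = 1/1.04·[0.5200·0.0000 + 0.4800·0.0000] = 0.0000
Node ud (S = 95.55): V_ud = 1/1.04·[0.5200·0.0000 + 0.4800·21.8925] = 10.1042
Node dd (S = 44.36): V_dd = 1/1.04·[0.5200·21.8925 + 0.4800·55.1644] = 36.4067
Node u (S = 147): V_u = 1/1.04·[0.5200·0.0000 + 0.4800·10.1042] = 4.6635
Node d (S = 68.25): V_d = 1/1.04·[0.5200·10.1042 + 0.4800·36.4067] = 21.8552
Node 0 (S = 105): V_0 = 1/1.04·[0.5200·4.6635 + 0.4800·21.8552] = 12.4188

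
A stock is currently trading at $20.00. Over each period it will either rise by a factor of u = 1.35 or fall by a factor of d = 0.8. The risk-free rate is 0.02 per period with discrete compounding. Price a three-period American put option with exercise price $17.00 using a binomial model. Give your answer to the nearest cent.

Risk-neutral probability p = (1 + 0.02 − 0.8)/(1.35 − 0.8) = 0.2200/0.5500 = 0.4000
Terminal stock prices: S_uuu = 49.21, S_uud = 29.16, S_udd = 17.28, S_ddd = 10.24
Terminal payoffs (K − S): max(-32.21, 0) = 0, max(-12.16, 0) = 0, max(-0.28, 0) = 0, max(6.76, 0) = 6.76
Node uu (S = 36.45): continuation = 1/1.02·[0.4000·0.0000 + 0.6000·0.0000] = 0.0000; exercise value = 0.0000 ≤ continuation, so V_uu = 0.0000
Node ud (S = 21.6): continuation = 1/1.02·[0.4000·0.0000 + 0.6000·0.0000] = 0.0000; exercise value = 0.0000 ≤ continuation, so V_ud = 0.0000
Node dd (S = 12.8): continuation = 1/1.02·[0.4000·0.0000 + 0.6000·6.7600] = 3.9765; exercise value = 4.2000 > continuation, so V_dd = 4.2000 (exercise)
Node u (S = 27): continuation = 1/1.02·[0.4000·0.0000 + 0.6000·0.0000] = 0.0000; exercise value = 0.0000 ≤ continuation, so V_u = 0.0000
Node d (S = 16): continuation = 1/1.02·[0.4000·0.0000 + 0.6000·4.2000] = 2.4706; exercise value = 1.0000 ≤ continuation, so V_d = 2.4706
Node 0 (S = 20): continuation = 1/1.02·[0.4000·0.0000 + 0.6000·2.4706] = 1.4533; exercise value = 0.0000 ≤ continuation, so V_0 = 1.4533

$1.45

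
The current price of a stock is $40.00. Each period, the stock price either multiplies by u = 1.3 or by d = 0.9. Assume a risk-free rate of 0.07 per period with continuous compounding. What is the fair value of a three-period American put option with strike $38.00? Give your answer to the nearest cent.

Risk-neutral probability p = (e^0.07 − 0.9)/(1.3 − 0.9) = 0.1725/0.4000 = 0.4313
Terminal stock prices: S_uuu = 87.88, S_uud = 60.84, S_udd = 42.12, S_ddd = 29.16
Terminal payoffs (K − S): max(-49.88, 0) = 0, max(-22.84, 0) = 0, max(-4.12, 0) = 0, max(8.84, 0) = 8.84
Node uu (S = 67.6): continuation = e^(−0.07)·[0.4313·0.0000 + 0.5687·0.0000] = 0.0000; exercise value = 0.0000 ≤ continuation, so V_uu = 0.0000
Node ud (S = 46.8): continuation = e^(−0.07)·[0.4313·0.0000 + 0.5687·0.0000] = 0.0000; exercise value = 0.0000 ≤ continuation, so V_ud = 0.0000
Node dd (S = 32.4): continuation = e^(−0.07)·[0.4313·0.0000 + 0.5687·8.8400] = 4.6877; exercise value = 5.6000 > continuation, so V_dd = 5.6000 (exercise)
Node u (S = 52): continuation = e^(−0.07)·[0.4313·0.0000 + 0.5687·0.0000] = 0.0000; exercise value = 0.0000 ≤ continuation, so V_u = 0.0000
Node d (S = 36): continuation = e^(−0.07)·[0.4313·0.0000 + 0.5687·5.6000] = 2.9696; exercise value = 2.0000 ≤ continuation, so V_d = 2.9696
Node 0 (S = 40): continuation = e^(−0.07)·[0.4313·0.0000 + 0.5687·2.9696] = 1.5747; exercise value = 0.0000 ≤ continuation, so V_0 = 1.5747

$1.57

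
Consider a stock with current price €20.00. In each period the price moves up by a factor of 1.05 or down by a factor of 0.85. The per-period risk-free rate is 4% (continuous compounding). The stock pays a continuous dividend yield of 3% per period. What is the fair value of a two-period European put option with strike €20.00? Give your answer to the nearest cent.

Per-period risk-free factor R = e^0.04 = 1.0408; dividend-adjusted growth = e^(0.04−0.03) = 1.0101.
Risk-neutral probability p = (1.0101 − 0.85)/(1.05 − 0.85) = 0.1601/0.2000 = 0.8003
Terminal stock prices: S_uu = 22.05, S_ud = 17.85, S_dd = 14.45
Terminal payoffs (K − S): max(-2.05, 0) = 0, max(2.15, 0) = 2.15, max(5.55, 0) = 5.55
Node u (S = 21): V_u = e^(−0.04)·[0.8003·0.0000 + 0.1997·2.1500] = 0.4126
Node d (S = 17): V_d = e^(−0.04)·[0.8003·2.1500 + 0.1997·5.5500] = 2.7182
Node 0 (S = 20): V_0 = e^(−0.04)·[0.8003·0.4126 + 0.1997·2.7182] = 0.8389

€0.84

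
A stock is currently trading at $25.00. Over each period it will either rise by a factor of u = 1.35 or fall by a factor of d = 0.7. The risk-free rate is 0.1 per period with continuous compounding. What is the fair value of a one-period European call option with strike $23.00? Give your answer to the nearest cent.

Risk-neutral probability p = (e^0.1 − 0.7)/(1.35 − 0.7) = 0.4052/0.6500 = 0.6233
Terminal stock prices: S_u = 33.75, S_d = 17.5
Terminal payoffs (S − K): max(10.75, 0) = 10.75, max(-5.5, 0) = 0
Node 0 (S = 25): V_0 = e^(−0.1)·[0.6233·10.7500 + 0.3767·0.0000] = 6.0632

$6.06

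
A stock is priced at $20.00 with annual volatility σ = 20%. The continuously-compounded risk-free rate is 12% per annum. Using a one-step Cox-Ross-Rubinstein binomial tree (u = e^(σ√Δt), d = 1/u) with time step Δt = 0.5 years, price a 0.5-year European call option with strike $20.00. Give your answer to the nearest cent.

$1.95

CRR parameters: u = e^(σ√Δt) = e^(0.2·√0.5) = 1.1519, d = 1/u = 0.8681
Per-period rate: rΔt = 0.12·0.5 = 0.06, so R = e^0.06 = 1.0618
Risk-neutral probability p = (e^0.06 − 0.8681)/(1.1519 − 0.8681) = 0.1937/0.2838 = 0.6826
Terminal stock prices: S_u = 23.04, S_d = 17.36
Terminal payoffs (S − K): max(3.038, 0) = 3.038, max(-2.638, 0) = 0
Node 0 (S = 20): V_0 = e^(−0.06)·[0.6826·3.0382 + 0.3174·0.0000] = 1.9531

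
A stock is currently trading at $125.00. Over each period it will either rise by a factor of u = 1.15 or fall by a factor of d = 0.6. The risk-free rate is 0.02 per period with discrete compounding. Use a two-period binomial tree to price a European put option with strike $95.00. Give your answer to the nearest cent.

Risk-neutral probability p = (1 + 0.02 − 0.6)/(1.15 − 0.6) = 0.4200/0.5500 = 0.7636
Terminal stock prices: S_uu = 165.3, S_ud = 86.25, S_dd = 45
Terminal payoffs (K − S): max(-70.31, 0) = 0, max(8.75, 0) = 8.75, max(50, 0) = 50
Node u (S = 143.8): V_u = 1/1.02·[0.7636·0.0000 + 0.2364·8.7500] = 2.0276
Node d (S = 75): V_d = 1/1.02·[0.7636·8.7500 + 0.2364·50.0000] = 18.1373
Node 0 (S = 125): V_0 = 1/1.02·[0.7636·2.0276 + 0.2364·18.1373] = 5.7209

$5.72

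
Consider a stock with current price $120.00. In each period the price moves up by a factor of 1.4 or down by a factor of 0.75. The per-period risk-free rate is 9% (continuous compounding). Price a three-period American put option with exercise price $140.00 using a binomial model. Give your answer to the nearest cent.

$25.57

Risk-neutral probability p = (e^0.09 − 0.75)/(1.4 − 0.75) = 0.3442/0.6500 = 0.5295
Terminal stock prices: S_uuu = 329.3, S_uud = 176.4, S_udd = 94.5, S_ddd = 50.62
Terminal payoffs (K − S): max(-189.3, 0) = 0, max(-36.4, 0) = 0, max(45.5, 0) = 45.5, max(89.38, 0) = 89.38
Node uu (S = 235.2): continuation = e^(−0.09)·[0.5295·0.0000 + 0.4705·0.0000] = 0.0000; exercise value = 0.0000 ≤ continuation, so V_uu = 0.0000
Node ud (S = 126): continuation = e^(−0.09)·[0.5295·0.0000 + 0.4705·45.5000] = 19.5653; exercise value = 14.0000 ≤ continuation, so V_ud = 19.5653
Node dd (S = 67.5): continuation = e^(−0.09)·[0.5295·45.5000 + 0.4705·89.3750] = 60.4504; exercise value = 72.5000 > continuation, so V_dd = 72.5000 (exercise)
Node u (S = 168): continuation = e^(−0.09)·[0.5295·0.0000 + 0.4705·19.5653] = 8.4132; exercise value = 0.0000 ≤ continuation, so V_u = 8.4132
Node d (S = 90): continuation = e^(−0.09)·[0.5295·19.5653 + 0.4705·72.5000] = 40.6435; exercise value = 50.0000 > continuation, so V_d = 50.0000 (exercise)
Node 0 (S = 120): continuation = e^(−0.09)·[0.5295·8.4132 + 0.4705·50.0000] = 25.5716; exercise value = 20.0000 ≤ continuation, so V_0 = 25.5716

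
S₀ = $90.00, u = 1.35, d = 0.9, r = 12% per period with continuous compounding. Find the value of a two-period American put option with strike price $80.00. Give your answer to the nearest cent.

Risk-neutral probability p = (e^0.12 − 0.9)/(1.35 − 0.9) = 0.2275/0.4500 = 0.5055
Terminal stock prices: S_uu = 164, S_ud = 109.4, S_dd = 72.9
Terminal payoffs (K − S): max(-84.03, 0) = 0, max(-29.35, 0) = 0, max(7.1, 0) = 7.1
Node u (S = 121.5): continuation = e^(−0.12)·[0.5055·0.0000 + 0.4945·0.0000] = 0.0000; exercise value = 0.0000 ≤ continuation, so V_u = 0.0000
Node d (S = 81): continuation = e^(−0.12)·[0.5055·0.0000 + 0.4945·7.1000] = 3.1136; exercise value = 0.0000 ≤ continuation, so V_d = 3.1136
Node 0 (S = 90): continuation = e^(−0.12)·[0.5055·0.0000 + 0.4945·3.1136] = 1.3654; exercise value = 0.0000 ≤ continuation, so V_0 = 1.3654

$1.37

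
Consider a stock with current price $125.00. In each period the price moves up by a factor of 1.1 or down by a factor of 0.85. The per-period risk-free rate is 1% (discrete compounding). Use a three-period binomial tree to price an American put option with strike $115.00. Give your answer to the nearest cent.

Risk-neutral probability p = (1 + 0.01 − 0.85)/(1.1 − 0.85) = 0.1600/0.2500 = 0.6400
Terminal stock prices: S_uuu = 166.4, S_uud = 128.6, S_udd = 99.34, S_ddd = 76.77
Terminal payoffs (K − S): max(-51.38, 0) = 0, max(-13.56, 0) = 0, max(15.66, 0) = 15.66, max(38.23, 0) = 38.23
Node uu (S = 151.3): continuation = 1/1.01·[0.6400·0.0000 + 0.3600·0.0000] = 0.0000; exercise value = 0.0000 ≤ continuation, so V_uu = 0.0000
Node ud (S = 116.9): continuation = 1/1.01·[0.6400·0.0000 + 0.3600·15.6563] = 5.5804; exercise value = 0.0000 ≤ continuation, so V_ud = 5.5804
Node dd (S = 90.31): continuation = 1/1.01·[0.6400·15.6563 + 0.3600·38.2344] = 23.5489; exercise value = 24.6875 > continuation, so V_dd = 24.6875 (exercise)
Node u (S = 137.5): continuation = 1/1.01·[0.6400·0.0000 + 0.3600·5.5804] = 1.9891; exercise value = 0.0000 ≤ continuation, so V_u = 1.9891
Node d (S = 106.2): continuation = 1/1.01·[0.6400·5.5804 + 0.3600·24.6875] = 12.3356; exercise value = 8.7500 ≤ continuation, so V_d = 12.3356
Node 0 (S = 125): continuation = 1/1.01·[0.6400·1.9891 + 0.3600·12.3356] = 5.6573; exercise value = 0.0000 ≤ continuation, so V_0 = 5.6573

$5.66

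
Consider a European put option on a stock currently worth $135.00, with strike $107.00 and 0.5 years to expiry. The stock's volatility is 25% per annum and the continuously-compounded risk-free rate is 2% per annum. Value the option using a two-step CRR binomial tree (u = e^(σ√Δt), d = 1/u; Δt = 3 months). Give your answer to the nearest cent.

$0.48

CRR parameters: u = e^(σ√Δt) = e^(0.25·√0.25) = 1.1331, d = 1/u = 0.8825
Per-period rate: rΔt = 0.02·0.25 = 0.005, so R = e^0.005 = 1.0050
Risk-neutral probability p = (e^0.005 − 0.8825)/(1.1331 − 0.8825) = 0.1225/0.2507 = 0.4888
Terminal stock prices: S_uu = 173.3, S_ud = 135, S_dd = 105.1
Terminal payoffs (K − S): max(-66.34, 0) = 0, max(-28, 0) = 0, max(1.862, 0) = 1.862
Node u (S = 153): V_u = e^(−0.005)·[0.4888·0.0000 + 0.5112·0.0000] = 0.0000
Node d (S = 119.1): V_d = e^(−0.005)·[0.4888·0.0000 + 0.5112·1.8619] = 0.9471
Node 0 (S = 135): V_0 = e^(−0.005)·[0.4888·0.0000 + 0.5112·0.9471] = 0.4817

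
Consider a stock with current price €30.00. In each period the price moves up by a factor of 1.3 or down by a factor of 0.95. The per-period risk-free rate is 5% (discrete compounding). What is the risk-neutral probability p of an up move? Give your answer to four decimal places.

Risk-neutral probability p = (1 + 0.05 − 0.95)/(1.3 − 0.95) = 0.1000/0.3500 = 0.2857

p = 0.2857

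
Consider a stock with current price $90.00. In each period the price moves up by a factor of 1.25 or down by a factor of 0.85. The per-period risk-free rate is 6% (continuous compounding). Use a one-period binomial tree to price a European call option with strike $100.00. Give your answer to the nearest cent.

Risk-neutral probability p = (e^0.06 − 0.85)/(1.25 − 0.85) = 0.2118/0.4000 = 0.5296
Terminal stock prices: S_u = 112.5, S_d = 76.5
Terminal payoffs (S − K): max(12.5, 0) = 12.5, max(-23.5, 0) = 0
Node 0 (S = 90): V_0 = e^(−0.06)·[0.5296·12.5000 + 0.4704·0.0000] = 6.2344

$6.23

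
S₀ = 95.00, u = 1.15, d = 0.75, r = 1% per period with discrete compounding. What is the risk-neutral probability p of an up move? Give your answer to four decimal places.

Risk-neutral probability p = (1 + 0.01 − 0.75)/(1.15 − 0.75) = 0.2600/0.4000 = 0.6500

p = 0.6500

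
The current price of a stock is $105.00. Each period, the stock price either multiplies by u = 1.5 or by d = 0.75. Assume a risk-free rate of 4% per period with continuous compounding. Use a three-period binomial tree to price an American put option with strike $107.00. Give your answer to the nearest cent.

$21.33

Risk-neutral probability p = (e^0.04 − 0.75)/(1.5 − 0.75) = 0.2908/0.7500 = 0.3877
Terminal stock prices: S_uuu = 354.4, S_uud = 177.2, S_udd = 88.59, S_ddd = 44.3
Terminal payoffs (K − S): max(-247.4, 0) = 0, max(-70.19, 0) = 0, max(18.41, 0) = 18.41, max(62.7, 0) = 62.7
Node uu (S = 236.2): continuation = e^(−0.04)·[0.3877·0.0000 + 0.6123·0.0000] = 0.0000; exercise value = 0.0000 ≤ continuation, so V_uu = 0.0000
Node ud (S = 118.1): continuation = e^(−0.04)·[0.3877·0.0000 + 0.6123·18.4062] = 10.8274; exercise value = 0.0000 ≤ continuation, so V_ud = 10.8274
Node dd (S = 59.06): continuation = e^(−0.04)·[0.3877·18.4062 + 0.6123·62.7031] = 43.7420; exercise value = 47.9375 > continuation, so V_dd = 47.9375 (exercise)
Node u (S = 157.5): continuation = e^(−0.04)·[0.3877·0.0000 + 0.6123·10.8274] = 6.3692; exercise value = 0.0000 ≤ continuation, so V_u = 6.3692
Node d (S = 78.75): continuation = e^(−0.04)·[0.3877·10.8274 + 0.6123·47.9375] = 32.2327; exercise value = 28.2500 ≤ continuation, so V_d = 32.2327
Node 0 (S = 105): continuation = e^(−0.04)·[0.3877·6.3692 + 0.6123·32.2327] = 21.3335; exercise value = 2.0000 ≤ continuation, so V_0 = 21.3335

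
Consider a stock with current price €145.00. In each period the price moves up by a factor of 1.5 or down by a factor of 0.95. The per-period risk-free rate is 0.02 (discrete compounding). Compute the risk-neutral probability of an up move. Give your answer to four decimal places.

p = 0.1273

Risk-neutral probability p = (1 + 0.02 − 0.95)/(1.5 − 0.95) = 0.0700/0.5500 = 0.1273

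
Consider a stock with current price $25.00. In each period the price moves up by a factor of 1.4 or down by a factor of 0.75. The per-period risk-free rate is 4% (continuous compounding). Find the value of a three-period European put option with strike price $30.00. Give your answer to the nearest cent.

$6.66

Risk-neutral probability p = (e^0.04 − 0.75)/(1.4 − 0.75) = 0.2908/0.6500 = 0.4474
Terminal stock prices: S_uuu = 68.6, S_uud = 36.75, S_udd = 19.69, S_ddd = 10.55
Terminal payoffs (K − S): max(-38.6, 0) = 0, max(-6.75, 0) = 0, max(10.31, 0) = 10.31, max(19.45, 0) = 19.45
Node uu (S = 49): V_uu = e^(−0.04)·[0.4474·0.0000 + 0.5526·0.0000] = 0.0000
Node ud (S = 26.25): V_ud = e^(−0.04)·[0.4474·0.0000 + 0.5526·10.3125] = 5.4752
Node dd (S = 14.06): V_dd = e^(−0.04)·[0.4474·10.3125 + 0.5526·19.4531] = 14.7612
Node u (S = 35): V_u = e^(−0.04)·[0.4474·0.0000 + 0.5526·5.4752] = 2.9070
Node d (S = 18.75): V_d = e^(−0.04)·[0.4474·5.4752 + 0.5526·14.7612] = 10.1907
Node 0 (S = 25): V_0 = e^(−0.04)·[0.4474·2.9070 + 0.5526·10.1907] = 6.6602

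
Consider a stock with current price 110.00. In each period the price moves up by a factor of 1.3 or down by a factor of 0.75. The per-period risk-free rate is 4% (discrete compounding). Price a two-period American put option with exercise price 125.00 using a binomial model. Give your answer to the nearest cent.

Risk-neutral probability p = (1 + 0.04 − 0.75)/(1.3 − 0.75) = 0.2900/0.5500 = 0.5273
Terminal stock prices: S_uu = 185.9, S_ud = 107.2, S_dd = 61.88
Terminal payoffs (K − S): max(-60.9, 0) = 0, max(17.75, 0) = 17.75, max(63.12, 0) = 63.12
Node u (S = 143): continuation = 1/1.04·[0.5273·0.0000 + 0.4727·17.7500] = 8.0682; exercise value = 0.0000 ≤ continuation, so V_u = 8.0682
Node d (S = 82.5): continuation = 1/1.04·[0.5273·17.7500 + 0.4727·63.1250] = 37.6923; exercise value = 42.5000 > continuation, so V_d = 42.5000 (exercise)
Node 0 (S = 110): continuation = 1/1.04·[0.5273·8.0682 + 0.4727·42.5000] = 23.4087; exercise value = 15.0000 ≤ continuation, so V_0 = 23.4087

23.41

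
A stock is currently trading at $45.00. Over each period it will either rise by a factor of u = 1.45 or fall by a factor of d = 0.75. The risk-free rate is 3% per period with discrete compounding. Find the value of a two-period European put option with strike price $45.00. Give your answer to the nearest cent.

Risk-neutral probability p = (1 + 0.03 − 0.75)/(1.45 − 0.75) = 0.2800/0.7000 = 0.4000
Terminal stock prices: S_uu = 94.61, S_ud = 48.94, S_dd = 25.31
Terminal payoffs (K − S): max(-49.61, 0) = 0, max(-3.938, 0) = 0, max(19.69, 0) = 19.69
Node u (S = 65.25): V_u = 1/1.03·[0.4000·0.0000 + 0.6000·0.0000] = 0.0000
Node d (S = 33.75): V_d = 1/1.03·[0.4000·0.0000 + 0.6000·19.6875] = 11.4684
Node 0 (S = 45): V_0 = 1/1.03·[0.4000·0.0000 + 0.6000·11.4684] = 6.6806

$6.68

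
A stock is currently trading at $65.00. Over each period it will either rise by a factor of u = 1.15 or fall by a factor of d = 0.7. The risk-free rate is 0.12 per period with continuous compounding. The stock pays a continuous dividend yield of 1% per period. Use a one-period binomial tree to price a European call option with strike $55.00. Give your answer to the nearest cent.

Per-period risk-free factor R = e^0.12 = 1.1275; dividend-adjusted growth = e^(0.12−0.01) = 1.1163.
Risk-neutral probability p = (1.1163 − 0.7)/(1.15 − 0.7) = 0.4163/0.4500 = 0.9251
Terminal stock prices: S_u = 74.75, S_d = 45.5
Terminal payoffs (S − K): max(19.75, 0) = 19.75, max(-9.5, 0) = 0
Node 0 (S = 65): V_0 = e^(−0.12)·[0.9251·19.7500 + 0.0749·0.0000] = 16.2040

$16.20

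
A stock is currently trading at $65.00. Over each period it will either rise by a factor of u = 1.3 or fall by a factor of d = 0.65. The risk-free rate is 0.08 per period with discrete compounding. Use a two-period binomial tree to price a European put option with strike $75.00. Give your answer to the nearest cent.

$12.38

Risk-neutral probability p = (1 + 0.08 − 0.65)/(1.3 − 0.65) = 0.4300/0.6500 = 0.6615
Terminal stock prices: S_uu = 109.9, S_ud = 54.93, S_dd = 27.46
Terminal payoffs (K − S): max(-34.85, 0) = 0, max(20.07, 0) = 20.07, max(47.54, 0) = 47.54
Node u (S = 84.5): V_u = 1/1.08·[0.6615·0.0000 + 0.3385·20.0750] = 6.2913
Node d (S = 42.25): V_d = 1/1.08·[0.6615·20.0750 + 0.3385·47.5375] = 27.1944
Node 0 (S = 65): V_0 = 1/1.08·[0.6615·6.2913 + 0.3385·27.1944] = 12.3761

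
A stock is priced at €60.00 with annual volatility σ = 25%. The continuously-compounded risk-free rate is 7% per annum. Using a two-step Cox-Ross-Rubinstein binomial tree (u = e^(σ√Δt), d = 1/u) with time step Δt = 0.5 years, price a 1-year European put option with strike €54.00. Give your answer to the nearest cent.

€2.18

CRR parameters: u = e^(σ√Δt) = e^(0.25·√0.5) = 1.1934, d = 1/u = 0.8380
Per-period rate: rΔt = 0.07·0.5 = 0.035, so R = e^0.035 = 1.0356
Risk-neutral probability p = (e^0.035 − 0.8380)/(1.1934 − 0.8380) = 0.1977/0.3554 = 0.5561
Terminal stock prices: S_uu = 85.45, S_ud = 60, S_dd = 42.13
Terminal payoffs (K − S): max(-31.45, 0) = 0, max(-6, 0) = 0, max(11.87, 0) = 11.87
Node u (S = 71.6): V_u = e^(−0.035)·[0.5561·0.0000 + 0.4439·0.0000] = 0.0000
Node d (S = 50.28): V_d = e^(−0.035)·[0.5561·0.0000 + 0.4439·11.8687] = 5.0868
Node 0 (S = 60): V_0 = e^(−0.035)·[0.5561·0.0000 + 0.4439·5.0868] = 2.1801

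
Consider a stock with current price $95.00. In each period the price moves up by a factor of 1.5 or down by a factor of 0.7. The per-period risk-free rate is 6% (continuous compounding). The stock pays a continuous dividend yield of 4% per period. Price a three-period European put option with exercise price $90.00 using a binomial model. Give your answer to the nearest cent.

Per-period risk-free factor R = e^0.06 = 1.0618; dividend-adjusted growth = e^(0.06−0.04) = 1.0202.
Risk-neutral probability p = (1.0202 − 0.7)/(1.5 − 0.7) = 0.3202/0.8000 = 0.4003
Terminal stock prices: S_uuu = 320.6, S_uud = 149.6, S_udd = 69.82, S_ddd = 32.58
Terminal payoffs (K − S): max(-230.6, 0) = 0, max(-59.62, 0) = 0, max(20.18, 0) = 20.18, max(57.42, 0) = 57.42
Node uu (S = 213.8): V_uu = e^(−0.06)·[0.4003·0.0000 + 0.5997·0.0000] = 0.0000
Node ud (S = 99.75): V_ud = e^(−0.06)·[0.4003·0.0000 + 0.5997·20.1750] = 11.3953
Node dd (S = 46.55): V_dd = e^(−0.06)·[0.4003·20.1750 + 0.5997·57.4150] = 40.0341
Node u (S = 142.5): V_u = e^(−0.06)·[0.4003·0.0000 + 0.5997·11.3953] = 6.4363
Node d (S = 66.5): V_d = e^(−0.06)·[0.4003·11.3953 + 0.5997·40.0341] = 26.9075
Node 0 (S = 95): V_0 = e^(−0.06)·[0.4003·6.4363 + 0.5997·26.9075] = 17.6240

$17.62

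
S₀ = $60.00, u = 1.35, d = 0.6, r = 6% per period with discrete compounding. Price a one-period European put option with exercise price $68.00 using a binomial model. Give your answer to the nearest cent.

Risk-neutral probability p = (1 + 0.06 − 0.6)/(1.35 − 0.6) = 0.4600/0.7500 = 0.6133
Terminal stock prices: S_u = 81, S_d = 36
Terminal payoffs (K − S): max(-13, 0) = 0, max(32, 0) = 32
Node 0 (S = 60): V_0 = 1/1.06·[0.6133·0.0000 + 0.3867·32.0000] = 11.6730

$11.67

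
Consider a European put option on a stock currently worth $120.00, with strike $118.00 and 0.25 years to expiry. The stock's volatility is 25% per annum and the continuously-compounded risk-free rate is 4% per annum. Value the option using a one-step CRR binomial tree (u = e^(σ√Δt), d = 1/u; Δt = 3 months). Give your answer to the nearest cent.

$5.88

CRR parameters: u = e^(σ√Δt) = e^(0.25·√0.25) = 1.1331, d = 1/u = 0.8825
Per-period rate: rΔt = 0.04·0.25 = 0.01, so R = e^0.01 = 1.0101
Risk-neutral probability p = (e^0.01 − 0.8825)/(1.1331 − 0.8825) = 0.1276/0.2507 = 0.5089
Terminal stock prices: S_u = 136, S_d = 105.9
Terminal payoffs (K − S): max(-17.98, 0) = 0, max(12.1, 0) = 12.1
Node 0 (S = 120): V_0 = e^(−0.01)·[0.5089·0.0000 + 0.4911·12.1004] = 5.8835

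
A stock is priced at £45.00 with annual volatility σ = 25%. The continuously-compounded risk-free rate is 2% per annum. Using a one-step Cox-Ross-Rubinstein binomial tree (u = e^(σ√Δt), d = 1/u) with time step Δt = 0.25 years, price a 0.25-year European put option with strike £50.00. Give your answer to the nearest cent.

CRR parameters: u = e^(σ√Δt) = e^(0.25·√0.25) = 1.1331, d = 1/u = 0.8825
Per-period rate: rΔt = 0.02·0.25 = 0.005, so R = e^0.005 = 1.0050
Risk-neutral probability p = (e^0.005 − 0.8825)/(1.1331 − 0.8825) = 0.1225/0.2507 = 0.4888
Terminal stock prices: S_u = 50.99, S_d = 39.71
Terminal payoffs (K − S): max(-0.9917, 0) = 0, max(10.29, 0) = 10.29
Node 0 (S = 45): V_0 = e^(−0.005)·[0.4888·0.0000 + 0.5112·10.2876] = 5.2329

£5.23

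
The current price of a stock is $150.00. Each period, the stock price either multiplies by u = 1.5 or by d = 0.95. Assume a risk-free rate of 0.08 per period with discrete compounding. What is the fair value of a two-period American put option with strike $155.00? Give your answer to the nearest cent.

Risk-neutral probability p = (1 + 0.08 − 0.95)/(1.5 − 0.95) = 0.1300/0.5500 = 0.2364
Terminal stock prices: S_uu = 337.5, S_ud = 213.8, S_dd = 135.4
Terminal payoffs (K − S): max(-182.5, 0) = 0, max(-58.75, 0) = 0, max(19.62, 0) = 19.62
Node u (S = 225): continuation = 1/1.08·[0.2364·0.0000 + 0.7636·0.0000] = 0.0000; exercise value = 0.0000 ≤ continuation, so V_u = 0.0000
Node d (S = 142.5): continuation = 1/1.08·[0.2364·0.0000 + 0.7636·19.6250] = 13.8763; exercise value = 12.5000 ≤ continuation, so V_d = 13.8763
Node 0 (S = 150): continuation = 1/1.08·[0.2364·0.0000 + 0.7636·13.8763] = 9.8115; exercise value = 5.0000 ≤ continuation, so V_0 = 9.8115

$9.81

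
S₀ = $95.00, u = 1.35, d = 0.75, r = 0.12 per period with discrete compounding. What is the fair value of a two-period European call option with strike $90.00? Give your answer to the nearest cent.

$27.54

Risk-neutral probability p = (1 + 0.12 − 0.75)/(1.35 − 0.75) = 0.3700/0.6000 = 0.6167
Terminal stock prices: S_uu = 173.1, S_ud = 96.19, S_dd = 53.44
Terminal payoffs (S − K): max(83.14, 0) = 83.14, max(6.188, 0) = 6.188, max(-36.56, 0) = 0
Node u (S = 128.2): V_u = 1/1.12·[0.6167·83.1375 + 0.3833·6.1875] = 47.8929
Node d (S = 71.25): V_d = 1/1.12·[0.6167·6.1875 + 0.3833·0.0000] = 3.4068
Node 0 (S = 95): V_0 = 1/1.12·[0.6167·47.8929 + 0.3833·3.4068] = 27.5356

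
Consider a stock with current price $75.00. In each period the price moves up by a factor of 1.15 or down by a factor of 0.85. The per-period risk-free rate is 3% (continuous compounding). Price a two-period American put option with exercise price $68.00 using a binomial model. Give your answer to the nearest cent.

$2.07

Risk-neutral probability p = (e^0.03 − 0.85)/(1.15 − 0.85) = 0.1805/0.3000 = 0.6015
Terminal stock prices: S_uu = 99.19, S_ud = 73.31, S_dd = 54.19
Terminal payoffs (K − S): max(-31.19, 0) = 0, max(-5.312, 0) = 0, max(13.81, 0) = 13.81
Node u (S = 86.25): continuation = e^(−0.03)·[0.6015·0.0000 + 0.3985·0.0000] = 0.0000; exercise value = 0.0000 ≤ continuation, so V_u = 0.0000
Node d (S = 63.75): continuation = e^(−0.03)·[0.6015·0.0000 + 0.3985·13.8125] = 5.3414; exercise value = 4.2500 ≤ continuation, so V_d = 5.3414
Node 0 (S = 75): continuation = e^(−0.03)·[0.6015·0.0000 + 0.3985·5.3414] = 2.0656; exercise value = 0.0000 ≤ continuation, so V_0 = 2.0656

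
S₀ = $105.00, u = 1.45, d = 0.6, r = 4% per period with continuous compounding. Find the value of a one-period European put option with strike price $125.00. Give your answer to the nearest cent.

$28.68

Risk-neutral probability p = (e^0.04 − 0.6)/(1.45 − 0.6) = 0.4408/0.8500 = 0.5186
Terminal stock prices: S_u = 152.2, S_d = 63
Terminal payoffs (K − S): max(-27.25, 0) = 0, max(62, 0) = 62
Node 0 (S = 105): V_0 = e^(−0.04)·[0.5186·0.0000 + 0.4814·62.0000] = 28.6764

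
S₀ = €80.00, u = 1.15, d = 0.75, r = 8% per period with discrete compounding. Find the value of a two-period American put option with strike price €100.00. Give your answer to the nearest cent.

Risk-neutral probability p = (1 + 0.08 − 0.75)/(1.15 − 0.75) = 0.3300/0.4000 = 0.8250
Terminal stock prices: S_uu = 105.8, S_ud = 69, S_dd = 45
Terminal payoffs (K − S): max(-5.8, 0) = 0, max(31, 0) = 31, max(55, 0) = 55
Node u (S = 92): continuation = 1/1.08·[0.8250·0.0000 + 0.1750·31.0000] = 5.0231; exercise value = 8.0000 > continuation, so V_u = 8.0000 (exercise)
Node d (S = 60): continuation = 1/1.08·[0.8250·31.0000 + 0.1750·55.0000] = 32.5926; exercise value = 40.0000 > continuation, so V_d = 40.0000 (exercise)
Node 0 (S = 80): continuation = 1/1.08·[0.8250·8.0000 + 0.1750·40.0000] = 12.5926; exercise value = 20.0000 > continuation, so V_0 = 20.0000 (exercise)

€20.00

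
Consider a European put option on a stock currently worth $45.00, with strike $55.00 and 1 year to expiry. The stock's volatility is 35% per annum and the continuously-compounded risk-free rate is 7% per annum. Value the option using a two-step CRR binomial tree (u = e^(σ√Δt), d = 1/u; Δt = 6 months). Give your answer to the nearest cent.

CRR parameters: u = e^(σ√Δt) = e^(0.35·√0.5) = 1.2808, d = 1/u = 0.7808
Per-period rate: rΔt = 0.07·0.5 = 0.035, so R = e^0.035 = 1.0356
Risk-neutral probability p = (e^0.035 − 0.7808)/(1.2808 − 0.7808) = 0.2549/0.5000 = 0.5097
Terminal stock prices: S_uu = 73.82, S_ud = 45, S_dd = 27.43
Terminal payoffs (K − S): max(-18.82, 0) = 0, max(10, 0) = 10, max(27.57, 0) = 27.57
Node u (S = 57.64): V_u = e^(−0.035)·[0.5097·0.0000 + 0.4903·10.0000] = 4.7346
Node d (S = 35.13): V_d = e^(−0.035)·[0.5097·10.0000 + 0.4903·27.5686] = 17.9741
Node 0 (S = 45): V_0 = e^(−0.035)·[0.5097·4.7346 + 0.4903·17.9741] = 10.8401

$10.84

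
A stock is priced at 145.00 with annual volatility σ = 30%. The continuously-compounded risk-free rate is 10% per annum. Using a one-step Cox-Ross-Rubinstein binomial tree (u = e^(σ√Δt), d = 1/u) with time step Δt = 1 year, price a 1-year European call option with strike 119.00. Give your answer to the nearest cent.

41.53

CRR parameters: u = e^(σ√Δt) = e^(0.3·√1) = 1.3499, d = 1/u = 0.7408
Per-period rate: rΔt = 0.1·1 = 0.1, so R = e^0.1 = 1.1052
Risk-neutral probability p = (e^0.1 − 0.7408)/(1.3499 − 0.7408) = 0.3644/0.6090 = 0.5982
Terminal stock prices: S_u = 195.7, S_d = 107.4
Terminal payoffs (S − K): max(76.73, 0) = 76.73, max(-11.58, 0) = 0
Node 0 (S = 145): V_0 = e^(−0.1)·[0.5982·76.7295 + 0.4018·0.0000] = 41.5345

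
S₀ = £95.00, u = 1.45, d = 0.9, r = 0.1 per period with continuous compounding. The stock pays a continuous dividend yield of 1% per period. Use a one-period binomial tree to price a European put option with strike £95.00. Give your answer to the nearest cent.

£5.56

Per-period risk-free factor R = e^0.1 = 1.1052; dividend-adjusted growth = e^(0.1−0.01) = 1.0942.
Risk-neutral probability p = (1.0942 − 0.9)/(1.45 − 0.9) = 0.1942/0.5500 = 0.3530
Terminal stock prices: S_u = 137.8, S_d = 85.5
Terminal payoffs (K − S): max(-42.75, 0) = 0, max(9.5, 0) = 9.5
Node 0 (S = 95): V_0 = e^(−0.1)·[0.3530·0.0000 + 0.6470·9.5000] = 5.5612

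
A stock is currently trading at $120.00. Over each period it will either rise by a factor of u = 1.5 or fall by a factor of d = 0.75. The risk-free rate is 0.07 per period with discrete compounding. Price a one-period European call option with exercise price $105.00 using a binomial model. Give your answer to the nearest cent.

Risk-neutral probability p = (1 + 0.07 − 0.75)/(1.5 − 0.75) = 0.3200/0.7500 = 0.4267
Terminal stock prices: S_u = 180, S_d = 90
Terminal payoffs (S − K): max(75, 0) = 75, max(-15, 0) = 0
Node 0 (S = 120): V_0 = 1/1.07·[0.4267·75.0000 + 0.5733·0.0000] = 29.9065

$29.91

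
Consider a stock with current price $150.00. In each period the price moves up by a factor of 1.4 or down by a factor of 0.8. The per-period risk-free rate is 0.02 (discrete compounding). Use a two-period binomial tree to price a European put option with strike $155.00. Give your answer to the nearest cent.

$22.75

Risk-neutral probability p = (1 + 0.02 − 0.8)/(1.4 − 0.8) = 0.2200/0.6000 = 0.3667
Terminal stock prices: S_uu = 294, S_ud = 168, S_dd = 96
Terminal payoffs (K − S): max(-139, 0) = 0, max(-13, 0) = 0, max(59, 0) = 59
Node u (S = 210): V_u = 1/1.02·[0.3667·0.0000 + 0.6333·0.0000] = 0.0000
Node d (S = 120): V_d = 1/1.02·[0.3667·0.0000 + 0.6333·59.0000] = 36.6340
Node 0 (S = 150): V_0 = 1/1.02·[0.3667·0.0000 + 0.6333·36.6340] = 22.7466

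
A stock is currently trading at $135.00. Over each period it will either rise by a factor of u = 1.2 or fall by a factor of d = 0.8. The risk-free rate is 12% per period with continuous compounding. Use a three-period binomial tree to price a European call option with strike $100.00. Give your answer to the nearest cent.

$65.36

Risk-neutral probability p = (e^0.12 − 0.8)/(1.2 − 0.8) = 0.3275/0.4000 = 0.8187
Terminal stock prices: S_uuu = 233.3, S_uud = 155.5, S_udd = 103.7, S_ddd = 69.12
Terminal payoffs (S − K): max(133.3, 0) = 133.3, max(55.52, 0) = 55.52, max(3.68, 0) = 3.68, max(-30.88, 0) = 0
Node uu (S = 194.4): V_uu = e^(−0.12)·[0.8187·133.2800 + 0.1813·55.5200] = 105.7080
Node ud (S = 129.6): V_ud = e^(−0.12)·[0.8187·55.5200 + 0.1813·3.6800] = 40.9080
Node dd (S = 86.4): V_dd = e^(−0.12)·[0.8187·3.6800 + 0.1813·0.0000] = 2.6723
Node u (S = 162): V_u = e^(−0.12)·[0.8187·105.7080 + 0.1813·40.9080] = 83.3372
Node d (S = 108): V_d = e^(−0.12)·[0.8187·40.9080 + 0.1813·2.6723] = 30.1353
Node 0 (S = 135): V_0 = e^(−0.12)·[0.8187·83.3372 + 0.1813·30.1353] = 65.3607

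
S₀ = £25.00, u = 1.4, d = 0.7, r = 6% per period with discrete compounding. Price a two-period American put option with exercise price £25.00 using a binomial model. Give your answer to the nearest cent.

£3.55

Risk-neutral probability p = (1 + 0.06 − 0.7)/(1.4 − 0.7) = 0.3600/0.7000 = 0.5143
Terminal stock prices: S_uu = 49, S_ud = 24.5, S_dd = 12.25
Terminal payoffs (K − S): max(-24, 0) = 0, max(0.5, 0) = 0.5, max(12.75, 0) = 12.75
Node u (S = 35): continuation = 1/1.06·[0.5143·0.0000 + 0.4857·0.5000] = 0.2291; exercise value = 0.0000 ≤ continuation, so V_u = 0.2291
Node d (S = 17.5): continuation = 1/1.06·[0.5143·0.5000 + 0.4857·12.7500] = 6.0849; exercise value = 7.5000 > continuation, so V_d = 7.5000 (exercise)
Node 0 (S = 25): continuation = 1/1.06·[0.5143·0.2291 + 0.4857·7.5000] = 3.5478; exercise value = 0.0000 ≤ continuation, so V_0 = 3.5478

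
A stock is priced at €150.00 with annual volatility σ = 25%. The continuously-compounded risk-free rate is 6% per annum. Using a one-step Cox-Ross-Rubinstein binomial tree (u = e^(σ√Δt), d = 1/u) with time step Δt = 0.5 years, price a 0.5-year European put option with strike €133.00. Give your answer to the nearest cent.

CRR parameters: u = e^(σ√Δt) = e^(0.25·√0.5) = 1.1934, d = 1/u = 0.8380
Per-period rate: rΔt = 0.06·0.5 = 0.03, so R = e^0.03 = 1.0305
Risk-neutral probability p = (e^0.03 − 0.8380)/(1.1934 − 0.8380) = 0.1925/0.3554 = 0.5416
Terminal stock prices: S_u = 179, S_d = 125.7
Terminal payoffs (K − S): max(-46, 0) = 0, max(7.305, 0) = 7.305
Node 0 (S = 150): V_0 = e^(−0.03)·[0.5416·0.0000 + 0.4584·7.3050] = 3.2495

€3.25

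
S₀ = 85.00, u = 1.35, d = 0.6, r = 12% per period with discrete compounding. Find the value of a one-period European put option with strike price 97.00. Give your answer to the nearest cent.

Risk-neutral probability p = (1 + 0.12 − 0.6)/(1.35 − 0.6) = 0.5200/0.7500 = 0.6933
Terminal stock prices: S_u = 114.8, S_d = 51
Terminal payoffs (K − S): max(-17.75, 0) = 0, max(46, 0) = 46
Node 0 (S = 85): V_0 = 1/1.12·[0.6933·0.0000 + 0.3067·46.0000] = 12.5952

12.60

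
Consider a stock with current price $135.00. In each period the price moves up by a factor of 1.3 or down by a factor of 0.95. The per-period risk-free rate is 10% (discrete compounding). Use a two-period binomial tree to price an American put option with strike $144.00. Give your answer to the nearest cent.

Risk-neutral probability p = (1 + 0.1 − 0.95)/(1.3 − 0.95) = 0.1500/0.3500 = 0.4286
Terminal stock prices: S_uu = 228.2, S_ud = 166.7, S_dd = 121.8
Terminal payoffs (K − S): max(-84.15, 0) = 0, max(-22.72, 0) = 0, max(22.16, 0) = 22.16
Node u (S = 175.5): continuation = 1/1.1·[0.4286·0.0000 + 0.5714·0.0000] = 0.0000; exercise value = 0.0000 ≤ continuation, so V_u = 0.0000
Node d (S = 128.2): continuation = 1/1.1·[0.4286·0.0000 + 0.5714·22.1625] = 11.5130; exercise value = 15.7500 > continuation, so V_d = 15.7500 (exercise)
Node 0 (S = 135): continuation = 1/1.1·[0.4286·0.0000 + 0.5714·15.7500] = 8.1818; exercise value = 9.0000 > continuation, so V_0 = 9.0000 (exercise)

$9.00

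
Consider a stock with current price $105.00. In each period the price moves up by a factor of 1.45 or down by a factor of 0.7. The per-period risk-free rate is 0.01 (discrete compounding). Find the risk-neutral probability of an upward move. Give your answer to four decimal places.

p = 0.4133

Risk-neutral probability p = (1 + 0.01 − 0.7)/(1.45 − 0.7) = 0.3100/0.7500 = 0.4133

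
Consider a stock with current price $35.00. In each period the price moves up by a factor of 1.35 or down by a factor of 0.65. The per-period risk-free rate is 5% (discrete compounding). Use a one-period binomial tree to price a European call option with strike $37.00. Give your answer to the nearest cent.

$5.58

Risk-neutral probability p = (1 + 0.05 − 0.65)/(1.35 − 0.65) = 0.4000/0.7000 = 0.5714
Terminal stock prices: S_u = 47.25, S_d = 22.75
Terminal payoffs (S − K): max(10.25, 0) = 10.25, max(-14.25, 0) = 0
Node 0 (S = 35): V_0 = 1/1.05·[0.5714·10.2500 + 0.4286·0.0000] = 5.5782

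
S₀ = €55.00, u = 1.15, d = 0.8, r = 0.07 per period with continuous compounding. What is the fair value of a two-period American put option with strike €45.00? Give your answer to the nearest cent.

Risk-neutral probability p = (e^0.07 − 0.8)/(1.15 − 0.8) = 0.2725/0.3500 = 0.7786
Terminal stock prices: S_uu = 72.74, S_ud = 50.6, S_dd = 35.2
Terminal payoffs (K − S): max(-27.74, 0) = 0, max(-5.6, 0) = 0, max(9.8, 0) = 9.8
Node u (S = 63.25): continuation = e^(−0.07)·[0.7786·0.0000 + 0.2214·0.0000] = 0.0000; exercise value = 0.0000 ≤ continuation, so V_u = 0.0000
Node d (S = 44): continuation = e^(−0.07)·[0.7786·0.0000 + 0.2214·9.8000] = 2.0231; exercise value = 1.0000 ≤ continuation, so V_d = 2.0231
Node 0 (S = 55): continuation = e^(−0.07)·[0.7786·0.0000 + 0.2214·2.0231] = 0.4176; exercise value = 0.0000 ≤ continuation, so V_0 = 0.4176

€0.42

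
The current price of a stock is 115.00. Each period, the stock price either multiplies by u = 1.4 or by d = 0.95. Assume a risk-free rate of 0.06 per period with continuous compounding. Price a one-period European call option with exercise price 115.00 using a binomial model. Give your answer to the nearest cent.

Risk-neutral probability p = (e^0.06 − 0.95)/(1.4 − 0.95) = 0.1118/0.4500 = 0.2485
Terminal stock prices: S_u = 161, S_d = 109.2
Terminal payoffs (S − K): max(46, 0) = 46, max(-5.75, 0) = 0
Node 0 (S = 115): V_0 = e^(−0.06)·[0.2485·46.0000 + 0.7515·0.0000] = 10.7664

10.77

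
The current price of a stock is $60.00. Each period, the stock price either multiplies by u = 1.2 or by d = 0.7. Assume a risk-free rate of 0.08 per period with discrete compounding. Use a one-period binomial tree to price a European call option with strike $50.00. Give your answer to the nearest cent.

Risk-neutral probability p = (1 + 0.08 − 0.7)/(1.2 − 0.7) = 0.3800/0.5000 = 0.7600
Terminal stock prices: S_u = 72, S_d = 42
Terminal payoffs (S − K): max(22, 0) = 22, max(-8, 0) = 0
Node 0 (S = 60): V_0 = 1/1.08·[0.7600·22.0000 + 0.2400·0.0000] = 15.4815

$15.48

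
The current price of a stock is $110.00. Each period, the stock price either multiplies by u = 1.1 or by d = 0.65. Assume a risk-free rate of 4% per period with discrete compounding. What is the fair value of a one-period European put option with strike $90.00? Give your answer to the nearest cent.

Risk-neutral probability p = (1 + 0.04 − 0.65)/(1.1 − 0.65) = 0.3900/0.4500 = 0.8667
Terminal stock prices: S_u = 121, S_d = 71.5
Terminal payoffs (K − S): max(-31, 0) = 0, max(18.5, 0) = 18.5
Node 0 (S = 110): V_0 = 1/1.04·[0.8667·0.0000 + 0.1333·18.5000] = 2.3718

$2.37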